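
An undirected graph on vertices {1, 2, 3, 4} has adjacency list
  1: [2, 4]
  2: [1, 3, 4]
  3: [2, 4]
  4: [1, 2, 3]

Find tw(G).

A width-2 tree decomposition is:
Bags: B1 = {1, 2, 4}  B2 = {2, 3, 4}
Tree: B1–B2
Every bag has size at most 3, so the width is 3 − 1 = 2 and tw(G) ≤ 2. Conversely, {1, 2, 4} is a clique of size 3, and the vertices of any clique must share a bag in every tree decomposition; so some bag has ≥ 3 vertices and tw(G) ≥ 2. Hence tw(G) = 2 exactly.

2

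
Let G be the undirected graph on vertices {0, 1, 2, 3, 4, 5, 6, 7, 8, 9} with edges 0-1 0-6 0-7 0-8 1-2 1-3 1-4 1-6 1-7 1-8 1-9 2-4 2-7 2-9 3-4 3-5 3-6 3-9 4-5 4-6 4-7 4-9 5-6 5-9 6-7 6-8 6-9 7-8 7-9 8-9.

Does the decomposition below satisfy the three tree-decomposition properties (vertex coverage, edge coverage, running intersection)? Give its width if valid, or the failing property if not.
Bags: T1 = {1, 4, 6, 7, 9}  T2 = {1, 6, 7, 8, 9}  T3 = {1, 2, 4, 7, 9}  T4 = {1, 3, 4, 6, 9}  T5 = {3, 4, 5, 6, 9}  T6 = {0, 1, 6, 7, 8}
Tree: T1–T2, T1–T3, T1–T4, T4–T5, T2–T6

Yes; width 4.

Vertex coverage: the bags together contain {0, 1, 2, 3, 4, 5, 6, 7, 8, 9}, the full vertex set. Edge coverage: each edge of G has both endpoints in at least one bag. Running intersection: for every vertex, the bags containing it form a connected subtree. All three properties hold, so this is a valid tree decomposition of width max|bag| − 1 = 4, and hence tw(G) ≤ 4.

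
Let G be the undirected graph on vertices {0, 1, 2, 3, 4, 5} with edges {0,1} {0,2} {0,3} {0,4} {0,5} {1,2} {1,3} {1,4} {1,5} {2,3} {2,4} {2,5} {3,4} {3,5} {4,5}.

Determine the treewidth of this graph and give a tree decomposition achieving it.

Treewidth 5.
Bags: B1 = {0, 1, 2, 3, 4, 5}
Tree: (single bag)

A single bag containing all 6 vertices is trivially a valid decomposition of width 5. On the other hand G contains the 6-clique {0, 1, 2, 3, 4, 5}. A clique must lie in a single bag of any decomposition, so no decomposition can have width below 5. Combining the bounds, tw(G) = 5.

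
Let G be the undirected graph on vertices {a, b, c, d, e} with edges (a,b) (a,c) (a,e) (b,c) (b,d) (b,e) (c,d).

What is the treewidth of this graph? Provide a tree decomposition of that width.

Treewidth 2.
One optimal decomposition is:
Bags: B1 = {a, b, c}  B2 = {a, b, e}  B3 = {b, c, d}
Tree: B1–B2, B1–B3

The largest bag has 3 vertices, giving width 2; this decomposition certifies tw(G) ≤ 2. For the lower bound, the 3 vertices {a, b, e} are pairwise adjacent, and any tree decomposition puts a clique entirely inside one bag — forcing width ≥ 2. Therefore the treewidth is 2.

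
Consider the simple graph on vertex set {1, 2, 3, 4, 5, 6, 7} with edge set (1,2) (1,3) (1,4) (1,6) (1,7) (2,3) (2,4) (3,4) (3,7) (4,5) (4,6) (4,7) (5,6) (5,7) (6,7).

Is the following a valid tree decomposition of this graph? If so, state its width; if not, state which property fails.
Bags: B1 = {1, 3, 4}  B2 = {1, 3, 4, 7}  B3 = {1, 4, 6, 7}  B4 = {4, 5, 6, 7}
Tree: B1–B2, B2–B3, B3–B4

No — vertex 2 appears in no bag.

A tree decomposition must satisfy three properties: every vertex lies in some bag; for every edge, both endpoints lie together in some bag; and for every vertex, the bags containing it form a connected subtree. Here vertex 2 appears in no bag, so the decomposition is invalid.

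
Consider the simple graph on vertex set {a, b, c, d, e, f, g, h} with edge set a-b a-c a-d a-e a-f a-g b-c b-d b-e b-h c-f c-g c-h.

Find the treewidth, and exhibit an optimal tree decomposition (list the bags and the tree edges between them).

Every bag has size at most 3, so the width is 3 − 1 = 2 and tw(G) ≤ 2. Conversely, {b, c, h} is a clique of size 3, and the vertices of any clique must share a bag in every tree decomposition; so some bag has ≥ 3 vertices and tw(G) ≥ 2. Hence tw(G) = 2 exactly.

Treewidth 2.
One such decomposition:
Bags: B1 = {a, b, c}  B2 = {a, c, g}  B3 = {a, b, e}  B4 = {b, c, h}  B5 = {a, c, f}  B6 = {a, b, d}
Tree: B1–B2, B1–B3, B1–B4, B2–B5, B1–B6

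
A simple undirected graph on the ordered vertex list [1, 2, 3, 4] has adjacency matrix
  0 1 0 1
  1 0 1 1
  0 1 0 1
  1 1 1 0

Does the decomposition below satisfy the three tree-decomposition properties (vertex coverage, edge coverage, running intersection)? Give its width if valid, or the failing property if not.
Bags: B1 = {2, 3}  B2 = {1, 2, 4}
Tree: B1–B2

A tree decomposition must satisfy three properties: every vertex lies in some bag; for every edge, both endpoints lie together in some bag; and for every vertex, the bags containing it form a connected subtree. Here edge (4,3) lies in no bag, so the decomposition is invalid.

No — edge (4,3) lies in no bag.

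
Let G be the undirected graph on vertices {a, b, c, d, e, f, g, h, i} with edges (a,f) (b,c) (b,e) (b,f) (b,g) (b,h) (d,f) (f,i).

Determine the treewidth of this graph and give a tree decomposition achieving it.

Each bag holds 2 vertices, so the decomposition has width 1, which upper-bounds the treewidth. Any graph with an edge has treewidth ≥ 1, and G has the edge b–f. Therefore the treewidth is 1.

Treewidth 1.
Bags: B1 = {b, f}  B2 = {b, c}  B3 = {d, f}  B4 = {b, h}  B5 = {a, f}  B6 = {f, i}  B7 = {b, e}  B8 = {b, g}
Tree: B1–B2, B1–B3, B1–B4, B1–B5, B1–B6, B1–B7, B4–B8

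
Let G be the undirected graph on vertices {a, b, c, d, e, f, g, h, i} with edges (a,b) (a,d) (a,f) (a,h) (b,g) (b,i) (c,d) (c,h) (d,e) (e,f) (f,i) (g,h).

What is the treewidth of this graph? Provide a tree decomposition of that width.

Every bag has size at most 4, so the width is 4 − 1 = 3 and tw(G) ≤ 3. For the lower bound: the 4 vertex sets {b,g,i}, {f}, {a}, {c,d,e,h} are disjoint, each induces a connected subgraph, and every pair is joined by at least one edge of G. Contracting each set to a single vertex therefore yields K_{4} as a minor, and since treewidth is minor-monotone, tw(G) ≥ tw(K_{4}) = 3. Combining the bounds, tw(G) = 3.

Treewidth 3.
One optimal decomposition is:
Bags: B1 = {b, f, g, i}  B2 = {a, b, f, g}  B3 = {a, f, g, h}  B4 = {a, e, f, h}  B5 = {a, d, e, h}  B6 = {c, d, e, h}
Tree: B1–B2, B2–B3, B3–B4, B4–B5, B5–B6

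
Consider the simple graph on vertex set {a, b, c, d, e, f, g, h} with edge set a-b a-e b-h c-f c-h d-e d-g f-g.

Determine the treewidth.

A width-2 tree decomposition is:
Bags: B1 = {c, f, h}  B2 = {b, f, h}  B3 = {a, b, f}  B4 = {a, e, f}  B5 = {d, e, f}  B6 = {d, f, g}
Tree: B1–B2, B2–B3, B3–B4, B4–B5, B5–B6
Each bag holds 3 vertices, so the decomposition has width 2, which upper-bounds the treewidth. For the lower bound, G contains the cycle f–c–h–b–a–e–d–g–f, so G is not a forest; only forests have treewidth ≤ 1, hence tw(G) ≥ 2. Therefore the treewidth is 2.

2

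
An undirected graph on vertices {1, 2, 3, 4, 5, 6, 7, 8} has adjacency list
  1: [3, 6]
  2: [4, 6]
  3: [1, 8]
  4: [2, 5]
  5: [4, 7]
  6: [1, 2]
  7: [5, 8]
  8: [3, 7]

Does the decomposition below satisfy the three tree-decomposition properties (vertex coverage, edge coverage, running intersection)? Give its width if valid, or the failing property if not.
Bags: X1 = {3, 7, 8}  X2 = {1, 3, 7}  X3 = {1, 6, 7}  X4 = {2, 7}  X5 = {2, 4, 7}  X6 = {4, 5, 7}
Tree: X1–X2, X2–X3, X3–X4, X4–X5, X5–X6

No — edge (6,2) lies in no bag.

A tree decomposition must satisfy three properties: every vertex lies in some bag; for every edge, both endpoints lie together in some bag; and for every vertex, the bags containing it form a connected subtree. Here edge (6,2) lies in no bag, so the decomposition is invalid.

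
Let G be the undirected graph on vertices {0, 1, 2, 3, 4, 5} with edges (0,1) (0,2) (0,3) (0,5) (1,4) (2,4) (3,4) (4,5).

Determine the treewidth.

2

A width-2 tree decomposition is:
Bags: B1 = {0, 2, 4}  B2 = {0, 3, 4}  B3 = {0, 1, 4}  B4 = {0, 4, 5}
Tree: B1–B2, B2–B3, B3–B4
The largest bag has 3 vertices, giving width 2; this decomposition certifies tw(G) ≤ 2. Since 0–2–4–3–0 is a cycle in G, G is not acyclic. Forests are exactly the graphs of treewidth ≤ 1, so tw(G) ≥ 2. Hence tw(G) = 2 exactly.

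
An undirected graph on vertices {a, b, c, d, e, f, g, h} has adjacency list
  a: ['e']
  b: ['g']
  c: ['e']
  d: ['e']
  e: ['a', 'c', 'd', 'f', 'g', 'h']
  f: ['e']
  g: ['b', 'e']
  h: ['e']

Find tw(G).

1

A width-1 tree decomposition is:
Bags: B1 = {a, e}  B2 = {e, g}  B3 = {d, e}  B4 = {c, e}  B5 = {e, f}  B6 = {e, h}  B7 = {b, g}
Tree: B1–B2, B1–B3, B1–B4, B2–B5, B2–B6, B2–B7
Each bag holds 2 vertices, so the decomposition has width 1, which upper-bounds the treewidth. Since G has at least one edge (e.g. e–a), it is not an edgeless graph, so tw(G) ≥ 1. Combining the bounds, tw(G) = 1.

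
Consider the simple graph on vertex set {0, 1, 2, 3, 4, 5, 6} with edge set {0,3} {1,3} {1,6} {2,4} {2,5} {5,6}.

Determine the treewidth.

A width-1 tree decomposition is:
Bags: B1 = {0, 3}  B2 = {1, 3}  B3 = {1, 6}  B4 = {5, 6}  B5 = {2, 5}  B6 = {2, 4}
Tree: B1–B2, B2–B3, B3–B4, B4–B5, B5–B6
Each bag holds 2 vertices, so the decomposition has width 1, which upper-bounds the treewidth. Any graph with an edge has treewidth ≥ 1, and G has the edge 0–3. Combining the bounds, tw(G) = 1.

1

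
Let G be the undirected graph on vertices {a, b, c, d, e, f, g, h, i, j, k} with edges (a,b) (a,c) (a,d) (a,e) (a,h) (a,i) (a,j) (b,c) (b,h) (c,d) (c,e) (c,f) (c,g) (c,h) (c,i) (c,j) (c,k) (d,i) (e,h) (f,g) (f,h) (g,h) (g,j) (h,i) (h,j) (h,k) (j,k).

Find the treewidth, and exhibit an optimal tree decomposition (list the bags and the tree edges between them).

Treewidth 3.
Bags: B1 = {a, c, h, j}  B2 = {a, c, h, i}  B3 = {c, g, h, j}  B4 = {a, b, c, h}  B5 = {a, c, e, h}  B6 = {c, f, g, h}  B7 = {c, h, j, k}  B8 = {a, c, d, i}
Tree: B1–B2, B1–B3, B1–B4, B2–B5, B3–B6, B3–B7, B2–B8

Each bag holds 4 vertices, so the decomposition has width 3, which upper-bounds the treewidth. On the other hand G contains the 4-clique {a, c, d, i}. A clique must lie in a single bag of any decomposition, so no decomposition can have width below 3. The upper and lower bounds meet at 3, so that is the treewidth.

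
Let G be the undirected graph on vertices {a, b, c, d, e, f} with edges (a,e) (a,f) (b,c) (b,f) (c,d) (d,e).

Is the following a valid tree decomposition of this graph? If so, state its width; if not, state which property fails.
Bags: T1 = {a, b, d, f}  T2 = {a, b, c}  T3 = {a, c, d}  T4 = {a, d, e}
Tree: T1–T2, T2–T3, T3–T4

No — bags containing vertex d are not connected in the tree.

A tree decomposition must satisfy three properties: every vertex lies in some bag; for every edge, both endpoints lie together in some bag; and for every vertex, the bags containing it form a connected subtree. Here bags containing vertex d are not connected in the tree, so the decomposition is invalid.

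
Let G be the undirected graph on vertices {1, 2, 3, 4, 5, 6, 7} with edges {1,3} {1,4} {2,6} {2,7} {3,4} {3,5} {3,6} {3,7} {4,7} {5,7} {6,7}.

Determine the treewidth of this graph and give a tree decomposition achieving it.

Treewidth 2.
One such decomposition:
Bags: B1 = {3, 4, 7}  B2 = {3, 6, 7}  B3 = {3, 5, 7}  B4 = {1, 3, 4}  B5 = {2, 6, 7}
Tree: B1–B2, B2–B3, B1–B4, B2–B5

Each bag holds 3 vertices, so the decomposition has width 2, which upper-bounds the treewidth. On the other hand G contains the 3-clique {2, 6, 7}. A clique must lie in a single bag of any decomposition, so no decomposition can have width below 2. Combining the bounds, tw(G) = 2.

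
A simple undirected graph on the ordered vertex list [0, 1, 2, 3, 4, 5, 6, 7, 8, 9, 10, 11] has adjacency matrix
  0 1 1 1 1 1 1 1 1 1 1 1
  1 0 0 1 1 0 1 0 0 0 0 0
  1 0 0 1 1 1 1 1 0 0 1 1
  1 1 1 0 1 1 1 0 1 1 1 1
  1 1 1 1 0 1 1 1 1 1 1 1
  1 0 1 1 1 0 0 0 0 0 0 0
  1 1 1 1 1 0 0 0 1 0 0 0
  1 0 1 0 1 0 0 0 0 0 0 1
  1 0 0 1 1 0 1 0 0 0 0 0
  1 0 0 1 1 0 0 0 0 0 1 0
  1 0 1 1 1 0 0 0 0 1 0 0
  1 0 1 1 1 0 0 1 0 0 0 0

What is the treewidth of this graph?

4

A width-4 tree decomposition is:
Bags: B1 = {0, 2, 3, 4, 6}  B2 = {0, 2, 3, 4, 10}  B3 = {0, 2, 3, 4, 11}  B4 = {0, 2, 3, 4, 5}  B5 = {0, 1, 3, 4, 6}  B6 = {0, 2, 4, 7, 11}  B7 = {0, 3, 4, 6, 8}  B8 = {0, 3, 4, 9, 10}
Tree: B1–B2, B1–B3, B2–B4, B1–B5, B3–B6, B1–B7, B2–B8
Each bag holds 5 vertices, so the decomposition has width 4, which upper-bounds the treewidth. For the lower bound, the 5 vertices {0, 3, 4, 6, 8} are pairwise adjacent, and any tree decomposition puts a clique entirely inside one bag — forcing width ≥ 4. The upper and lower bounds meet at 4, so that is the treewidth.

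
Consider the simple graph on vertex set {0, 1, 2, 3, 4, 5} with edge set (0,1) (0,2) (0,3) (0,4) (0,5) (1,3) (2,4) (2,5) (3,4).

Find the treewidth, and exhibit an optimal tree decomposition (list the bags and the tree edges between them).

Each bag holds 3 vertices, so the decomposition has width 2, which upper-bounds the treewidth. On the other hand G contains the 3-clique {0, 1, 3}. A clique must lie in a single bag of any decomposition, so no decomposition can have width below 2. Hence tw(G) = 2 exactly.

Treewidth 2.
One optimal decomposition is:
Bags: B1 = {0, 2, 4}  B2 = {0, 2, 5}  B3 = {0, 3, 4}  B4 = {0, 1, 3}
Tree: B1–B2, B1–B3, B3–B4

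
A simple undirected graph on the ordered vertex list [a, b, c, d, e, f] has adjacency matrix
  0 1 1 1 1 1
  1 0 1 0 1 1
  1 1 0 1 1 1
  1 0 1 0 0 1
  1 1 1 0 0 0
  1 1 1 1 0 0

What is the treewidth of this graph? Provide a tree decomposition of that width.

Each bag holds 4 vertices, so the decomposition has width 3, which upper-bounds the treewidth. On the other hand G contains the 4-clique {a, b, c, e}. A clique must lie in a single bag of any decomposition, so no decomposition can have width below 3. Therefore the treewidth is 3.

Treewidth 3.
Bags: B1 = {a, b, c, f}  B2 = {a, c, d, f}  B3 = {a, b, c, e}
Tree: B1–B2, B1–B3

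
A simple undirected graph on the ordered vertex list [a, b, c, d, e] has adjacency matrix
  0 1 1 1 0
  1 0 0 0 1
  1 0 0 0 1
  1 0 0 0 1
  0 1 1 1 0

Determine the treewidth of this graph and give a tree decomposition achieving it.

Treewidth 2.
Bags: B1 = {a, c, e}  B2 = {a, b, e}  B3 = {a, d, e}
Tree: B1–B2, B2–B3

Every bag has size at most 3, so the width is 3 − 1 = 2 and tw(G) ≤ 2. For the lower bound, G contains the cycle c–e–b–a–c, so G is not a forest; only forests have treewidth ≤ 1, hence tw(G) ≥ 2. Hence tw(G) = 2 exactly.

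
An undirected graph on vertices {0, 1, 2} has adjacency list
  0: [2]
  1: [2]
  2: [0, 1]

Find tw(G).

A width-1 tree decomposition is:
Bags: B1 = {0, 2}  B2 = {1, 2}
Tree: B1–B2
Each bag holds 2 vertices, so the decomposition has width 1, which upper-bounds the treewidth. Any graph with an edge has treewidth ≥ 1, and G has the edge 2–0. Therefore the treewidth is 1.

1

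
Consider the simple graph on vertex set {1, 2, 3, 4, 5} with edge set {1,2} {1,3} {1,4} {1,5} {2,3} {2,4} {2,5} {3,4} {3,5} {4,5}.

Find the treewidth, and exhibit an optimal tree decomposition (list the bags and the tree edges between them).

A single bag containing all 5 vertices is trivially a valid decomposition of width 4. For the lower bound, the 5 vertices {1, 2, 3, 4, 5} are pairwise adjacent, and any tree decomposition puts a clique entirely inside one bag — forcing width ≥ 4. Hence tw(G) = 4 exactly.

Treewidth 4.
One optimal decomposition is:
Bags: B1 = {1, 2, 3, 4, 5}
Tree: (single bag)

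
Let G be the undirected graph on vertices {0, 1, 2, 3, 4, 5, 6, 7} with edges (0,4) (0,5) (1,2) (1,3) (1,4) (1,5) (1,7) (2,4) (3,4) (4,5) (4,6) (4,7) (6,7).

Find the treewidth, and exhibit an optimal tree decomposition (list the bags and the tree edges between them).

Treewidth 2.
One optimal decomposition is:
Bags: B1 = {1, 3, 4}  B2 = {1, 4, 7}  B3 = {4, 6, 7}  B4 = {1, 4, 5}  B5 = {0, 4, 5}  B6 = {1, 2, 4}
Tree: B1–B2, B2–B3, B1–B4, B4–B5, B1–B6

The largest bag has 3 vertices, giving width 2; this decomposition certifies tw(G) ≤ 2. On the other hand G contains the 3-clique {0, 4, 5}. A clique must lie in a single bag of any decomposition, so no decomposition can have width below 2. Therefore the treewidth is 2.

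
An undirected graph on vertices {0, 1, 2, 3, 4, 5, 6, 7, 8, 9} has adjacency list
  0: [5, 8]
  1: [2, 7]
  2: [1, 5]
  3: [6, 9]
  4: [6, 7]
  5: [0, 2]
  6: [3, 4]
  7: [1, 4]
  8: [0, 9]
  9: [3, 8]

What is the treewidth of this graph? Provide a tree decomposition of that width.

Every bag has size at most 3, so the width is 3 − 1 = 2 and tw(G) ≤ 2. For the lower bound, G contains the cycle 5–0–8–9–3–6–4–7–1–2–5, so G is not a forest; only forests have treewidth ≤ 1, hence tw(G) ≥ 2. Combining the bounds, tw(G) = 2.

Treewidth 2.
One such decomposition:
Bags: B1 = {0, 5, 8}  B2 = {5, 8, 9}  B3 = {3, 5, 9}  B4 = {3, 5, 6}  B5 = {4, 5, 6}  B6 = {4, 5, 7}  B7 = {1, 5, 7}  B8 = {1, 2, 5}
Tree: B1–B2, B2–B3, B3–B4, B4–B5, B5–B6, B6–B7, B7–B8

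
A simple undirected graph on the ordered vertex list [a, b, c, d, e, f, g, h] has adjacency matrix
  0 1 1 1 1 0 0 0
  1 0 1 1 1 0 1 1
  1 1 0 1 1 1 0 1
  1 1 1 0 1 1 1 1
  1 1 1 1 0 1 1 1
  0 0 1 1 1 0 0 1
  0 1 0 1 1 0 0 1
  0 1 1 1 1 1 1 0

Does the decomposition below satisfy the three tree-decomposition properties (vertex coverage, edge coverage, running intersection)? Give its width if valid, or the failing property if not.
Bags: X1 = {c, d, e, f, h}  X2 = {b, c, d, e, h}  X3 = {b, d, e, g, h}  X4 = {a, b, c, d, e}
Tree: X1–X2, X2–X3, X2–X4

Every vertex of G appears in some bag (union = {a, b, c, d, e, f, g, h}); every edge is covered by a bag; and for each vertex v the set of bags containing v is connected in the bag tree. The decomposition is therefore valid. The largest bag has 5 vertices, so the width is 4.

Yes; width 4.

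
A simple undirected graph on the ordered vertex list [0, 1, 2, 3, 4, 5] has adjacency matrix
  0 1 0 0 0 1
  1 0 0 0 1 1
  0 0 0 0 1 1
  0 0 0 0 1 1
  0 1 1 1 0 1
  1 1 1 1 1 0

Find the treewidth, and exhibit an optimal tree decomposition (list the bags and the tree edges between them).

Every bag has size at most 3, so the width is 3 − 1 = 2 and tw(G) ≤ 2. Conversely, {0, 1, 5} is a clique of size 3, and the vertices of any clique must share a bag in every tree decomposition; so some bag has ≥ 3 vertices and tw(G) ≥ 2. Hence tw(G) = 2 exactly.

Treewidth 2.
One such decomposition:
Bags: B1 = {1, 4, 5}  B2 = {0, 1, 5}  B3 = {2, 4, 5}  B4 = {3, 4, 5}
Tree: B1–B2, B1–B3, B3–B4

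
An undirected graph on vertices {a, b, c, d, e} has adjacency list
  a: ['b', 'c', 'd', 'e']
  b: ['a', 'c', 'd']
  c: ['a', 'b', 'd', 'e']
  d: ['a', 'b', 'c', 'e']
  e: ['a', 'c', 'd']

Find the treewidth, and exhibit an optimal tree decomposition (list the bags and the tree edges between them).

Treewidth 3.
One such decomposition:
Bags: B1 = {a, c, d, e}  B2 = {a, b, c, d}
Tree: B1–B2

Every bag has size at most 4, so the width is 4 − 1 = 3 and tw(G) ≤ 3. On the other hand G contains the 4-clique {a, c, d, e}. A clique must lie in a single bag of any decomposition, so no decomposition can have width below 3. Therefore the treewidth is 3.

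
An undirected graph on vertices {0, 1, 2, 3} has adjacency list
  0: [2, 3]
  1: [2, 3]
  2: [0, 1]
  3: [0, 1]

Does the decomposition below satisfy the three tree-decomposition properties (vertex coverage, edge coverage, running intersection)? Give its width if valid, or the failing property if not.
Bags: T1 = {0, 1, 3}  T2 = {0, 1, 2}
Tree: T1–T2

Checking the three conditions: (i) the bags cover all of {0, 1, 2, 3}; (ii) for each edge, some bag contains both endpoints; (iii) the bags containing any fixed vertex form a subtree. All hold, so the decomposition is valid with width 3 − 1 = 2.

Yes; width 2.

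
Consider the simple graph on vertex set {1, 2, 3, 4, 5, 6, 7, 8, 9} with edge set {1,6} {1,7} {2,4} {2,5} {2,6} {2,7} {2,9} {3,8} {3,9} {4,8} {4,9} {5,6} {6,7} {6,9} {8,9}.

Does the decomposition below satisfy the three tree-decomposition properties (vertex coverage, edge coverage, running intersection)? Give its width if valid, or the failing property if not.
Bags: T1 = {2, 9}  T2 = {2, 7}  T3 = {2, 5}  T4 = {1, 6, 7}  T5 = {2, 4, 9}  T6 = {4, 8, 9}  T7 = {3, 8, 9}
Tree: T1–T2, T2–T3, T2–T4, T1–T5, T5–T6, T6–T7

No — edge (6,9) lies in no bag.

A tree decomposition must satisfy three properties: every vertex lies in some bag; for every edge, both endpoints lie together in some bag; and for every vertex, the bags containing it form a connected subtree. Here edge (6,9) lies in no bag, so the decomposition is invalid.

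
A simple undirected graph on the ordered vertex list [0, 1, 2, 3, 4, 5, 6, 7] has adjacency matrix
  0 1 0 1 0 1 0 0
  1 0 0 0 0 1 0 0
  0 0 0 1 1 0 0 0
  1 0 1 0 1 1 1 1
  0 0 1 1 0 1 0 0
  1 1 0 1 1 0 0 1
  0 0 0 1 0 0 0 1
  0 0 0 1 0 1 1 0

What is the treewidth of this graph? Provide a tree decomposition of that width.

Treewidth 2.
Bags: B1 = {0, 3, 5}  B2 = {3, 5, 7}  B3 = {3, 4, 5}  B4 = {0, 1, 5}  B5 = {2, 3, 4}  B6 = {3, 6, 7}
Tree: B1–B2, B2–B3, B1–B4, B3–B5, B2–B6

The largest bag has 3 vertices, giving width 2; this decomposition certifies tw(G) ≤ 2. For the lower bound, the 3 vertices {0, 1, 5} are pairwise adjacent, and any tree decomposition puts a clique entirely inside one bag — forcing width ≥ 2. Combining the bounds, tw(G) = 2.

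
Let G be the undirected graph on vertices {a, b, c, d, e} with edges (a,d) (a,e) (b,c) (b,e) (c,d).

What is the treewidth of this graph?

2

A width-2 tree decomposition is:
Bags: B1 = {a, c, d}  B2 = {a, b, c}  B3 = {a, b, e}
Tree: B1–B2, B2–B3
The largest bag has 3 vertices, giving width 2; this decomposition certifies tw(G) ≤ 2. For the lower bound, G contains the cycle a–d–c–b–e–a, so G is not a forest; only forests have treewidth ≤ 1, hence tw(G) ≥ 2. Combining the bounds, tw(G) = 2.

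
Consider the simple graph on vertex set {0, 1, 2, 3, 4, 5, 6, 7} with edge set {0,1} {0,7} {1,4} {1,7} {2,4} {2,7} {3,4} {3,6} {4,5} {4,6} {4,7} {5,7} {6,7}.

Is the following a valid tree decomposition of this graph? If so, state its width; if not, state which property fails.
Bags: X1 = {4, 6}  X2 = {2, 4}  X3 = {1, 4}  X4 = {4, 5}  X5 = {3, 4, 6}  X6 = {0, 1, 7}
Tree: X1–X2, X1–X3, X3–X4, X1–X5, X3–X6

No — edge (7,6) lies in no bag.

A tree decomposition must satisfy three properties: every vertex lies in some bag; for every edge, both endpoints lie together in some bag; and for every vertex, the bags containing it form a connected subtree. Here edge (7,6) lies in no bag, so the decomposition is invalid.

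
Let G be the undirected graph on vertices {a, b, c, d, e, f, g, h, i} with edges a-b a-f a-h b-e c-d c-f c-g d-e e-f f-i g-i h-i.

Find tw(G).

A width-3 tree decomposition is:
Bags: B1 = {c, d, e, g}  B2 = {c, e, f, g}  B3 = {e, f, g, i}  B4 = {b, e, f, i}  B5 = {a, b, f, i}  B6 = {a, b, h, i}
Tree: B1–B2, B2–B3, B3–B4, B4–B5, B5–B6
Each bag holds 4 vertices, so the decomposition has width 3, which upper-bounds the treewidth. For the lower bound: the 4 vertex sets {c,d,g}, {e}, {f}, {a,b,h,i} are disjoint, each induces a connected subgraph, and every pair is joined by at least one edge of G. Contracting each set to a single vertex therefore yields K_{4} as a minor, and since treewidth is minor-monotone, tw(G) ≥ tw(K_{4}) = 3. Combining the bounds, tw(G) = 3.

3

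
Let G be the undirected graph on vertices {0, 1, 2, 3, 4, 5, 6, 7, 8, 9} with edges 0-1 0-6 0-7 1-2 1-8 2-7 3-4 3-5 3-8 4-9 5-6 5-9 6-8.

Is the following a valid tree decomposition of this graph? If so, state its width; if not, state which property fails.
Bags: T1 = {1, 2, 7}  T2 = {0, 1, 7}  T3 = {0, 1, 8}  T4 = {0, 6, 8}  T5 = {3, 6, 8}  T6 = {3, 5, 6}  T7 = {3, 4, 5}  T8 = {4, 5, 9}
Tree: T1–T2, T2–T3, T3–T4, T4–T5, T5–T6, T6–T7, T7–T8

Every vertex of G appears in some bag (union = {0, 1, 2, 3, 4, 5, 6, 7, 8, 9}); every edge is covered by a bag; and for each vertex v the set of bags containing v is connected in the bag tree. The decomposition is therefore valid. The largest bag has 3 vertices, so the width is 2.

Yes; width 2.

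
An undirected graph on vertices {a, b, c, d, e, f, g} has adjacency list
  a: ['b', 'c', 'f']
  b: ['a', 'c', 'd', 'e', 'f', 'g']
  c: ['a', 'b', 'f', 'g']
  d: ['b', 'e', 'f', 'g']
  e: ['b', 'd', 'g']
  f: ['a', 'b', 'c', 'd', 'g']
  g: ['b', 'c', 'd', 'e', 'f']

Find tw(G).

3

A width-3 tree decomposition is:
Bags: B1 = {b, d, f, g}  B2 = {b, d, e, g}  B3 = {b, c, f, g}  B4 = {a, b, c, f}
Tree: B1–B2, B1–B3, B3–B4
Each bag holds 4 vertices, so the decomposition has width 3, which upper-bounds the treewidth. For the lower bound, the 4 vertices {b, d, e, g} are pairwise adjacent, and any tree decomposition puts a clique entirely inside one bag — forcing width ≥ 3. Hence tw(G) = 3 exactly.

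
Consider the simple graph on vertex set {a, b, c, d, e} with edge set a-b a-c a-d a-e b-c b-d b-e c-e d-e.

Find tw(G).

A width-3 tree decomposition is:
Bags: B1 = {a, b, c, e}  B2 = {a, b, d, e}
Tree: B1–B2
Every bag has size at most 4, so the width is 4 − 1 = 3 and tw(G) ≤ 3. Conversely, {a, b, d, e} is a clique of size 4, and the vertices of any clique must share a bag in every tree decomposition; so some bag has ≥ 4 vertices and tw(G) ≥ 3. Therefore the treewidth is 3.

3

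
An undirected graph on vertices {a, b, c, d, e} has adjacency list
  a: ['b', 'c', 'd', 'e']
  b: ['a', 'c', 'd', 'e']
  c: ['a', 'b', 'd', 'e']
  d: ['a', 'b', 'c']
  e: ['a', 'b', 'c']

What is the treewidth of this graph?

A width-3 tree decomposition is:
Bags: B1 = {a, b, c, d}  B2 = {a, b, c, e}
Tree: B1–B2
Every bag has size at most 4, so the width is 4 − 1 = 3 and tw(G) ≤ 3. Conversely, {a, b, c, d} is a clique of size 4, and the vertices of any clique must share a bag in every tree decomposition; so some bag has ≥ 4 vertices and tw(G) ≥ 3. Therefore the treewidth is 3.

3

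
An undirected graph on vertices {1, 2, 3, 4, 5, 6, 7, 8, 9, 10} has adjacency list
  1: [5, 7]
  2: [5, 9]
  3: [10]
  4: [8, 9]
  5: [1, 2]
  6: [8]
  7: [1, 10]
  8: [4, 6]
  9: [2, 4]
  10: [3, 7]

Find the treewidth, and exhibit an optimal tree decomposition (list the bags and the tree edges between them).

Treewidth 1.
One such decomposition:
Bags: B1 = {6, 8}  B2 = {4, 8}  B3 = {4, 9}  B4 = {2, 9}  B5 = {2, 5}  B6 = {1, 5}  B7 = {1, 7}  B8 = {7, 10}  B9 = {3, 10}
Tree: B1–B2, B2–B3, B3–B4, B4–B5, B5–B6, B6–B7, B7–B8, B8–B9

Every bag has size at most 2, so the width is 2 − 1 = 1 and tw(G) ≤ 1. Since G has at least one edge (e.g. 6–8), it is not an edgeless graph, so tw(G) ≥ 1. Combining the bounds, tw(G) = 1.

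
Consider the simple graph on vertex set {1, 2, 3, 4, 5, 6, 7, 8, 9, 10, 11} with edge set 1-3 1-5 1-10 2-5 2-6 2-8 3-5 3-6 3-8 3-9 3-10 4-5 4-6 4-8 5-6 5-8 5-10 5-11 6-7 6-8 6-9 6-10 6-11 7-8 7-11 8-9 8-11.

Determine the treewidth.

A width-3 tree decomposition is:
Bags: B1 = {3, 6, 8, 9}  B2 = {3, 5, 6, 8}  B3 = {2, 5, 6, 8}  B4 = {5, 6, 8, 11}  B5 = {3, 5, 6, 10}  B6 = {6, 7, 8, 11}  B7 = {1, 3, 5, 10}  B8 = {4, 5, 6, 8}
Tree: B1–B2, B2–B3, B2–B4, B2–B5, B4–B6, B5–B7, B4–B8
The largest bag has 4 vertices, giving width 3; this decomposition certifies tw(G) ≤ 3. For the lower bound, the 4 vertices {1, 3, 5, 10} are pairwise adjacent, and any tree decomposition puts a clique entirely inside one bag — forcing width ≥ 3. Hence tw(G) = 3 exactly.

3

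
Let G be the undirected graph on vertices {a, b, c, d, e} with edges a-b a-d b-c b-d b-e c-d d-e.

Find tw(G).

A width-2 tree decomposition is:
Bags: B1 = {a, b, d}  B2 = {b, d, e}  B3 = {b, c, d}
Tree: B1–B2, B1–B3
Each bag holds 3 vertices, so the decomposition has width 2, which upper-bounds the treewidth. On the other hand G contains the 3-clique {b, d, e}. A clique must lie in a single bag of any decomposition, so no decomposition can have width below 2. Hence tw(G) = 2 exactly.

2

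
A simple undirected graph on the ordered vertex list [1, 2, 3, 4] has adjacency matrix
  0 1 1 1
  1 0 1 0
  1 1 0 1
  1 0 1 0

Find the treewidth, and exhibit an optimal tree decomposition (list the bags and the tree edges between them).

Treewidth 2.
One such decomposition:
Bags: B1 = {1, 3, 4}  B2 = {1, 2, 3}
Tree: B1–B2

Every bag has size at most 3, so the width is 3 − 1 = 2 and tw(G) ≤ 2. For the lower bound, the 3 vertices {1, 2, 3} are pairwise adjacent, and any tree decomposition puts a clique entirely inside one bag — forcing width ≥ 2. Therefore the treewidth is 2.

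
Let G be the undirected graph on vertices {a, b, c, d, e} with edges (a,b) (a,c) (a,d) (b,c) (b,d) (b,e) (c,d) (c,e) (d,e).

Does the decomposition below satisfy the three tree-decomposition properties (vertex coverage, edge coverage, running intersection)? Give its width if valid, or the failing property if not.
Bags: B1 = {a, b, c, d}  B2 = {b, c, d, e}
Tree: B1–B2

Vertex coverage: the bags together contain {a, b, c, d, e}, the full vertex set. Edge coverage: each edge of G has both endpoints in at least one bag. Running intersection: for every vertex, the bags containing it form a connected subtree. All three properties hold, so this is a valid tree decomposition of width max|bag| − 1 = 3, and hence tw(G) ≤ 3.

Yes; width 3.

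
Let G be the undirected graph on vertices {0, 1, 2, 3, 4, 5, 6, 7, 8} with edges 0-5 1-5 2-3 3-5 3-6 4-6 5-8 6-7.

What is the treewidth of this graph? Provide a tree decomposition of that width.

Every bag has size at most 2, so the width is 2 − 1 = 1 and tw(G) ≤ 1. Any graph with an edge has treewidth ≥ 1, and G has the edge 5–3. Hence tw(G) = 1 exactly.

Treewidth 1.
Bags: B1 = {3, 5}  B2 = {2, 3}  B3 = {3, 6}  B4 = {0, 5}  B5 = {6, 7}  B6 = {4, 6}  B7 = {1, 5}  B8 = {5, 8}
Tree: B1–B2, B1–B3, B1–B4, B3–B5, B3–B6, B4–B7, B1–B8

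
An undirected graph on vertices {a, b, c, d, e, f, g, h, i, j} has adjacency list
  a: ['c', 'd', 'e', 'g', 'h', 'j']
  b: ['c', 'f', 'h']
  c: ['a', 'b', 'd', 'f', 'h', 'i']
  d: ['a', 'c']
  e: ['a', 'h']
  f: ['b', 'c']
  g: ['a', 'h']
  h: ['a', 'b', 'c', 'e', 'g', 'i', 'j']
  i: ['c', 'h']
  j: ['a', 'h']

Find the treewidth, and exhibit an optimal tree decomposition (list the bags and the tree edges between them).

The largest bag has 3 vertices, giving width 2; this decomposition certifies tw(G) ≤ 2. On the other hand G contains the 3-clique {a, c, d}. A clique must lie in a single bag of any decomposition, so no decomposition can have width below 2. Hence tw(G) = 2 exactly.

Treewidth 2.
One such decomposition:
Bags: B1 = {a, e, h}  B2 = {a, c, h}  B3 = {a, h, j}  B4 = {b, c, h}  B5 = {a, c, d}  B6 = {b, c, f}  B7 = {a, g, h}  B8 = {c, h, i}
Tree: B1–B2, B1–B3, B2–B4, B2–B5, B4–B6, B2–B7, B2–B8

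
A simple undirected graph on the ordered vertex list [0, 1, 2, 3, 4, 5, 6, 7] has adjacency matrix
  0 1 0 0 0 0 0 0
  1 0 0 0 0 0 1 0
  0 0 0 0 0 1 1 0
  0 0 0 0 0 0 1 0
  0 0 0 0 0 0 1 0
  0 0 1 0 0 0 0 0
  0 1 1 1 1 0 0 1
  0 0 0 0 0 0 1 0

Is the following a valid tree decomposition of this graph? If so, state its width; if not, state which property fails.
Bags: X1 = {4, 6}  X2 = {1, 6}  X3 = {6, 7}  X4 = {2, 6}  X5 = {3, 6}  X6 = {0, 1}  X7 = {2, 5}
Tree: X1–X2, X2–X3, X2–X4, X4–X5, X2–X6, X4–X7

Every vertex of G appears in some bag (union = {0, 1, 2, 3, 4, 5, 6, 7}); every edge is covered by a bag; and for each vertex v the set of bags containing v is connected in the bag tree. The decomposition is therefore valid. The largest bag has 2 vertices, so the width is 1.

Yes; width 1.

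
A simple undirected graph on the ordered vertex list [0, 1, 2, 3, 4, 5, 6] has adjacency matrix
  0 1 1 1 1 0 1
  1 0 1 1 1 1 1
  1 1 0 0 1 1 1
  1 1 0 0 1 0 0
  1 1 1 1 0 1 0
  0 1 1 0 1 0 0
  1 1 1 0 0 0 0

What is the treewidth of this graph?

3

A width-3 tree decomposition is:
Bags: B1 = {0, 1, 2, 4}  B2 = {0, 1, 3, 4}  B3 = {1, 2, 4, 5}  B4 = {0, 1, 2, 6}
Tree: B1–B2, B1–B3, B1–B4
The largest bag has 4 vertices, giving width 3; this decomposition certifies tw(G) ≤ 3. For the lower bound, the 4 vertices {0, 1, 2, 4} are pairwise adjacent, and any tree decomposition puts a clique entirely inside one bag — forcing width ≥ 3. Combining the bounds, tw(G) = 3.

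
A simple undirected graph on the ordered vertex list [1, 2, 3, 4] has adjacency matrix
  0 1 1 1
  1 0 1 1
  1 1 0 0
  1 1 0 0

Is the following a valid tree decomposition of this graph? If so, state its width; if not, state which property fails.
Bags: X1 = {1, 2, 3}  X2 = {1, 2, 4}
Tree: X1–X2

Checking the three conditions: (i) the bags cover all of {1, 2, 3, 4}; (ii) for each edge, some bag contains both endpoints; (iii) the bags containing any fixed vertex form a subtree. All hold, so the decomposition is valid with width 3 − 1 = 2.

Yes; width 2.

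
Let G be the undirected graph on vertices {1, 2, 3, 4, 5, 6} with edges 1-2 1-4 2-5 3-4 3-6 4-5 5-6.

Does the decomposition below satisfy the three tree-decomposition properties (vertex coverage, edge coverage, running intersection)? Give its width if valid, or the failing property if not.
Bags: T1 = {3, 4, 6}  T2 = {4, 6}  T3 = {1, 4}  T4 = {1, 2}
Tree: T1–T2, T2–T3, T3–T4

A tree decomposition must satisfy three properties: every vertex lies in some bag; for every edge, both endpoints lie together in some bag; and for every vertex, the bags containing it form a connected subtree. Here vertex 5 appears in no bag, so the decomposition is invalid.

No — vertex 5 appears in no bag.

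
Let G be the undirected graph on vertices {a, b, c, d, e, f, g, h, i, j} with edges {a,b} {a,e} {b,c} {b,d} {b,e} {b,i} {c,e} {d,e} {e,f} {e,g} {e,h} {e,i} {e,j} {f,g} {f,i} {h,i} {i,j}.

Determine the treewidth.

2

A width-2 tree decomposition is:
Bags: B1 = {e, h, i}  B2 = {e, f, i}  B3 = {e, i, j}  B4 = {b, e, i}  B5 = {b, d, e}  B6 = {b, c, e}  B7 = {a, b, e}  B8 = {e, f, g}
Tree: B1–B2, B1–B3, B3–B4, B4–B5, B5–B6, B6–B7, B2–B8
Each bag holds 3 vertices, so the decomposition has width 2, which upper-bounds the treewidth. On the other hand G contains the 3-clique {e, f, g}. A clique must lie in a single bag of any decomposition, so no decomposition can have width below 2. Therefore the treewidth is 2.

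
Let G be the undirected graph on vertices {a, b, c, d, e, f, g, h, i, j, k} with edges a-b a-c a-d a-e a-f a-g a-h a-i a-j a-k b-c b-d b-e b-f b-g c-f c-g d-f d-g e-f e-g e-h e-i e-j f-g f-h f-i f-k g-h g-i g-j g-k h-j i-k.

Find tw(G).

4

A width-4 tree decomposition is:
Bags: B1 = {a, b, c, f, g}  B2 = {a, b, e, f, g}  B3 = {a, e, f, g, i}  B4 = {a, f, g, i, k}  B5 = {a, e, f, g, h}  B6 = {a, b, d, f, g}  B7 = {a, e, g, h, j}
Tree: B1–B2, B2–B3, B3–B4, B2–B5, B2–B6, B5–B7
Each bag holds 5 vertices, so the decomposition has width 4, which upper-bounds the treewidth. Conversely, {a, e, g, h, j} is a clique of size 5, and the vertices of any clique must share a bag in every tree decomposition; so some bag has ≥ 5 vertices and tw(G) ≥ 4. Therefore the treewidth is 4.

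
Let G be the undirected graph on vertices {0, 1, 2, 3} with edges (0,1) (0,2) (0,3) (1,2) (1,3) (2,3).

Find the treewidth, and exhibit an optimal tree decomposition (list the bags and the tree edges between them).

Treewidth 3.
One optimal decomposition is:
Bags: B1 = {0, 1, 2, 3}
Tree: (single bag)

With just one bag of size 4, the width is 4 − 1 = 3, so tw(G) ≤ 3. For the lower bound, the 4 vertices {0, 1, 2, 3} are pairwise adjacent, and any tree decomposition puts a clique entirely inside one bag — forcing width ≥ 3. Hence tw(G) = 3 exactly.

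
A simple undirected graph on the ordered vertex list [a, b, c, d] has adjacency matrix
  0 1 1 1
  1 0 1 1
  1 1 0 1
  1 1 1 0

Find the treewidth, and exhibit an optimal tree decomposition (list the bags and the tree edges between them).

A single bag containing all 4 vertices is trivially a valid decomposition of width 3. On the other hand G contains the 4-clique {a, b, c, d}. A clique must lie in a single bag of any decomposition, so no decomposition can have width below 3. Hence tw(G) = 3 exactly.

Treewidth 3.
One optimal decomposition is:
Bags: B1 = {a, b, c, d}
Tree: (single bag)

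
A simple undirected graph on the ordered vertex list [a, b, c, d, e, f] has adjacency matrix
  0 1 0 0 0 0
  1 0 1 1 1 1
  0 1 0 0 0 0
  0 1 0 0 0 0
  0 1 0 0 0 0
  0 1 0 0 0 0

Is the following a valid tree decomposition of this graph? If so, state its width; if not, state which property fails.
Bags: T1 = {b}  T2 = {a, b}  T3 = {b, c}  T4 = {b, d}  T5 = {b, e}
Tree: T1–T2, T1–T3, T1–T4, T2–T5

No — vertex f appears in no bag.

A tree decomposition must satisfy three properties: every vertex lies in some bag; for every edge, both endpoints lie together in some bag; and for every vertex, the bags containing it form a connected subtree. Here vertex f appears in no bag, so the decomposition is invalid.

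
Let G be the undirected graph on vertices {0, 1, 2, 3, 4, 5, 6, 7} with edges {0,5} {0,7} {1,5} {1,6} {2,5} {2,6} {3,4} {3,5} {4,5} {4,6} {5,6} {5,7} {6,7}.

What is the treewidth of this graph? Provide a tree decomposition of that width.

Each bag holds 3 vertices, so the decomposition has width 2, which upper-bounds the treewidth. Conversely, {0, 5, 7} is a clique of size 3, and the vertices of any clique must share a bag in every tree decomposition; so some bag has ≥ 3 vertices and tw(G) ≥ 2. The upper and lower bounds meet at 2, so that is the treewidth.

Treewidth 2.
One such decomposition:
Bags: B1 = {4, 5, 6}  B2 = {2, 5, 6}  B3 = {3, 4, 5}  B4 = {5, 6, 7}  B5 = {0, 5, 7}  B6 = {1, 5, 6}
Tree: B1–B2, B1–B3, B1–B4, B4–B5, B4–B6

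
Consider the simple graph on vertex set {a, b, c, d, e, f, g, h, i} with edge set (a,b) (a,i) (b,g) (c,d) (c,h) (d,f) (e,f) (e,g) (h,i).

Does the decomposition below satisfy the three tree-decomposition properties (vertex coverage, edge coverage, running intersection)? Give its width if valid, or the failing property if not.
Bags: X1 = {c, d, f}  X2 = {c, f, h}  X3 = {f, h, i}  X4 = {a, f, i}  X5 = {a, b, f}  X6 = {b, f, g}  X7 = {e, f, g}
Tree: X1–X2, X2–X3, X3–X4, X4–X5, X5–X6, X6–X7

Yes; width 2.

Vertex coverage: the bags together contain {a, b, c, d, e, f, g, h, i}, the full vertex set. Edge coverage: each edge of G has both endpoints in at least one bag. Running intersection: for every vertex, the bags containing it form a connected subtree. All three properties hold, so this is a valid tree decomposition of width max|bag| − 1 = 2, and hence tw(G) ≤ 2.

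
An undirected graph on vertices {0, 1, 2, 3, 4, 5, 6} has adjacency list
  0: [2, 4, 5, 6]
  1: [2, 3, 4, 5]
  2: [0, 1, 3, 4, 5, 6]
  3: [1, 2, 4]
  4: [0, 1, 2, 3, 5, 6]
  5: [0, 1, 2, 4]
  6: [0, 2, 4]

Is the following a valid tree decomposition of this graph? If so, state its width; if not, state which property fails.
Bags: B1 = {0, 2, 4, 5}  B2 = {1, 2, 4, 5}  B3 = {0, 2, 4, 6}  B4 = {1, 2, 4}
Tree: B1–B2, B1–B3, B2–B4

No — vertex 3 appears in no bag.

A tree decomposition must satisfy three properties: every vertex lies in some bag; for every edge, both endpoints lie together in some bag; and for every vertex, the bags containing it form a connected subtree. Here vertex 3 appears in no bag, so the decomposition is invalid.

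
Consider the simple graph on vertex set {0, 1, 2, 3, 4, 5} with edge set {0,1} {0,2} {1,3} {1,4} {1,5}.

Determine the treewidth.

1

A width-1 tree decomposition is:
Bags: B1 = {0, 2}  B2 = {0, 1}  B3 = {1, 4}  B4 = {1, 5}  B5 = {1, 3}
Tree: B1–B2, B2–B3, B3–B4, B4–B5
Every bag has size at most 2, so the width is 2 − 1 = 1 and tw(G) ≤ 1. Any graph with an edge has treewidth ≥ 1, and G has the edge 2–0. Therefore the treewidth is 1.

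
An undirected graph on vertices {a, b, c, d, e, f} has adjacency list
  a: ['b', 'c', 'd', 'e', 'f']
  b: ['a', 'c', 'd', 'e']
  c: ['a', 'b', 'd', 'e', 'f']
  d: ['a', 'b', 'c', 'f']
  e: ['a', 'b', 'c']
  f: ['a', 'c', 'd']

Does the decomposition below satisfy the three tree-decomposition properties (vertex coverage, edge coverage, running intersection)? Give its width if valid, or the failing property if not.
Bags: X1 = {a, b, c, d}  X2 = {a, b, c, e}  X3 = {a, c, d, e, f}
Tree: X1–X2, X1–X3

No — bags containing vertex e are not connected in the tree.

A tree decomposition must satisfy three properties: every vertex lies in some bag; for every edge, both endpoints lie together in some bag; and for every vertex, the bags containing it form a connected subtree. Here bags containing vertex e are not connected in the tree, so the decomposition is invalid.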